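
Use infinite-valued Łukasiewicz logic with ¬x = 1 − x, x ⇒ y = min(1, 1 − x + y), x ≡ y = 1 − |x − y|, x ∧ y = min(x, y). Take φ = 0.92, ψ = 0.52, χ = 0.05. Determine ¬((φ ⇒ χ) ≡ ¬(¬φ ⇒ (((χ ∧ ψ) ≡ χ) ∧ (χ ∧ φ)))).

φ ⇒ χ = min(1, 1 − 0.92 + 0.05) = min(1, 0.13) = 0.13
¬φ = 1 − 0.92 = 0.08
χ ∧ ψ = min(0.05, 0.52) = 0.05
(χ ∧ ψ) ≡ χ = 1 − |0.05 − 0.05| = 1 − 0.00 = 1.00
χ ∧ φ = min(0.05, 0.92) = 0.05
((χ ∧ ψ) ≡ χ) ∧ (χ ∧ φ) = min(1.00, 0.05) = 0.05
¬φ ⇒ (((χ ∧ ψ) ≡ χ) ∧ (χ ∧ φ)) = min(1, 1 − 0.08 + 0.05) = min(1, 0.97) = 0.97
¬(¬φ ⇒ (((χ ∧ ψ) ≡ χ) ∧ (χ ∧ φ))) = 1 − 0.97 = 0.03
(φ ⇒ χ) ≡ ¬(¬φ ⇒ (((χ ∧ ψ) ≡ χ) ∧ (χ ∧ φ))) = 1 − |0.13 − 0.03| = 1 − 0.10 = 0.90
¬((φ ⇒ χ) ≡ ¬(¬φ ⇒ (((χ ∧ ψ) ≡ χ) ∧ (χ ∧ φ)))) = 1 − 0.90 = 0.10

0.10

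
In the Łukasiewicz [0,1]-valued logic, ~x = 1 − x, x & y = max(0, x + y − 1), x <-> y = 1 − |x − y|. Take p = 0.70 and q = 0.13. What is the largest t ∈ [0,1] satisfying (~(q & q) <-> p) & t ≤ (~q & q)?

q & q = max(0, 0.13 + 0.13 − 1) = max(0, -0.74) = 0.00
~(q & q) = 1 − 0.00 = 1.00
~(q & q) <-> p = 1 − |1.00 − 0.70| = 1 − 0.30 = 0.70
So the left factor is ~(q & q) <-> p = 0.70.
~q = 1 − 0.13 = 0.87
~q & q = max(0, 0.87 + 0.13 − 1) = max(0, 0.00) = 0.00
So the right-hand bound is ~q & q = 0.00.
The residuum of the Łukasiewicz t-norm gives the supremum: min(1, 1 − 0.70 + 0.00).
1 − 0.70 + 0.00 = 0.30, so t = min(1, 0.30) = 0.30.
Check: 0.70 & 0.30 = max(0, 0.00) = 0.00 ≤ 0.00.

0.30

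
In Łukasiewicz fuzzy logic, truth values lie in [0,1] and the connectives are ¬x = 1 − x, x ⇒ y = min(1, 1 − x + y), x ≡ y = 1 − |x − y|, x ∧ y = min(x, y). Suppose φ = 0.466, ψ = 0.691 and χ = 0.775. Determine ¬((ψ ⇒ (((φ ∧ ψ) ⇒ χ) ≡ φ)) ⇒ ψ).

φ ∧ ψ = min(0.466, 0.691) = 0.466
(φ ∧ ψ) ⇒ χ = min(1, 1 − 0.466 + 0.775) = min(1, 1.309) = 1.000
((φ ∧ ψ) ⇒ χ) ≡ φ = 1 − |1.000 − 0.466| = 1 − 0.534 = 0.466
ψ ⇒ (((φ ∧ ψ) ⇒ χ) ≡ φ) = min(1, 1 − 0.691 + 0.466) = min(1, 0.775) = 0.775
(ψ ⇒ (((φ ∧ ψ) ⇒ χ) ≡ φ)) ⇒ ψ = min(1, 1 − 0.775 + 0.691) = min(1, 0.916) = 0.916
¬((ψ ⇒ (((φ ∧ ψ) ⇒ χ) ≡ φ)) ⇒ ψ) = 1 − 0.916 = 0.084

0.084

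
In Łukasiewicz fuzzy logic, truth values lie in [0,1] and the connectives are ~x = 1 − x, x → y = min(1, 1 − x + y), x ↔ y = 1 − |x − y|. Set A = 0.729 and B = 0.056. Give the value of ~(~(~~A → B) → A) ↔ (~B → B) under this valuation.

0.888

~A = 1 − 0.729 = 0.271
~~A = 1 − 0.271 = 0.729
~~A → B = min(1, 1 − 0.729 + 0.056) = min(1, 0.327) = 0.327
~(~~A → B) = 1 − 0.327 = 0.673
~(~~A → B) → A = min(1, 1 − 0.673 + 0.729) = min(1, 1.056) = 1.000
~(~(~~A → B) → A) = 1 − 1.000 = 0.000
~B = 1 − 0.056 = 0.944
~B → B = min(1, 1 − 0.944 + 0.056) = min(1, 0.112) = 0.112
~(~(~~A → B) → A) ↔ (~B → B) = 1 − |0.000 − 0.112| = 1 − 0.112 = 0.888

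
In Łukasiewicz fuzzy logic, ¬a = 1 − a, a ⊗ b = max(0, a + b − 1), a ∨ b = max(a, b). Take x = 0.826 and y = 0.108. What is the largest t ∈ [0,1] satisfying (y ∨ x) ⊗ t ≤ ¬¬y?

0.282

y ∨ x = max(0.108, 0.826) = 0.826
So the left factor is y ∨ x = 0.826.
¬y = 1 − 0.108 = 0.892
¬¬y = 1 − 0.892 = 0.108
So the right-hand bound is ¬¬y = 0.108.
The residuum of the Łukasiewicz t-norm gives the supremum: min(1, 1 − 0.826 + 0.108).
1 − 0.826 + 0.108 = 0.282, so t = min(1, 0.282) = 0.282.
Check: 0.826 ⊗ 0.282 = max(0, 0.108) = 0.108 ≤ 0.108.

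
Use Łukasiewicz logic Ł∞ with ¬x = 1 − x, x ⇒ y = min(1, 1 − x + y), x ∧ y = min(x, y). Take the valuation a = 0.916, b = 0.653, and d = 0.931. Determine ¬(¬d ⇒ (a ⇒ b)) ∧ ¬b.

¬d = 1 − 0.931 = 0.069
a ⇒ b = min(1, 1 − 0.916 + 0.653) = min(1, 0.737) = 0.737
¬d ⇒ (a ⇒ b) = min(1, 1 − 0.069 + 0.737) = min(1, 1.668) = 1.000
¬(¬d ⇒ (a ⇒ b)) = 1 − 1.000 = 0.000
¬b = 1 − 0.653 = 0.347
¬(¬d ⇒ (a ⇒ b)) ∧ ¬b = min(0.000, 0.347) = 0.000

0.000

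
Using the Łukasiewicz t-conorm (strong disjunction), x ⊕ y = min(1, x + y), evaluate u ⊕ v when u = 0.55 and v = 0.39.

u ⊕ v = min(1, 0.55 + 0.39) = min(1, 0.94) = 0.94
For comparison, the Gödel t-conorm max(x, y) would give 0.55.

0.94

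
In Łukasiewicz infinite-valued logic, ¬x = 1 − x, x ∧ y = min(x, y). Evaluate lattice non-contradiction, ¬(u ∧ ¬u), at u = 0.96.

0.96

¬u = 1 − 0.96 = 0.04
u ∧ ¬u = min(0.96, 0.04) = 0.04
¬(u ∧ ¬u) = 1 − 0.04 = 0.96
(The value 0.96 < 1 shows this instance is not satisfied; not a Ł∞-tautology — its value is 1 − min(a, 1−a).)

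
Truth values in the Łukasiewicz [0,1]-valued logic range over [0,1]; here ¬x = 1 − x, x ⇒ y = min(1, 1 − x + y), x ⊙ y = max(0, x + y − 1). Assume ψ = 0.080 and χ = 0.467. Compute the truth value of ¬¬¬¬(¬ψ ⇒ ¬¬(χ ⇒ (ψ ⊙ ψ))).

0.613

¬ψ = 1 − 0.080 = 0.920
ψ ⊙ ψ = max(0, 0.080 + 0.080 − 1) = max(0, -0.840) = 0.000
χ ⇒ (ψ ⊙ ψ) = min(1, 1 − 0.467 + 0.000) = min(1, 0.533) = 0.533
¬(χ ⇒ (ψ ⊙ ψ)) = 1 − 0.533 = 0.467
¬¬(χ ⇒ (ψ ⊙ ψ)) = 1 − 0.467 = 0.533
¬ψ ⇒ ¬¬(χ ⇒ (ψ ⊙ ψ)) = min(1, 1 − 0.920 + 0.533) = min(1, 0.613) = 0.613
¬(¬ψ ⇒ ¬¬(χ ⇒ (ψ ⊙ ψ))) = 1 − 0.613 = 0.387
¬¬(¬ψ ⇒ ¬¬(χ ⇒ (ψ ⊙ ψ))) = 1 − 0.387 = 0.613
¬¬¬(¬ψ ⇒ ¬¬(χ ⇒ (ψ ⊙ ψ))) = 1 − 0.613 = 0.387
¬¬¬¬(¬ψ ⇒ ¬¬(χ ⇒ (ψ ⊙ ψ))) = 1 − 0.387 = 0.613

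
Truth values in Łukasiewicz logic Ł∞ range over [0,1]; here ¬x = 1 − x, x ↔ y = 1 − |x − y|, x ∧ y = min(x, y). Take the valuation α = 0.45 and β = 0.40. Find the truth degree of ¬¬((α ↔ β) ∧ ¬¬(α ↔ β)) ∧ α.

0.45

α ↔ β = 1 − |0.45 − 0.40| = 1 − 0.05 = 0.95
¬(α ↔ β) = 1 − 0.95 = 0.05
¬¬(α ↔ β) = 1 − 0.05 = 0.95
(α ↔ β) ∧ ¬¬(α ↔ β) = min(0.95, 0.95) = 0.95
¬((α ↔ β) ∧ ¬¬(α ↔ β)) = 1 − 0.95 = 0.05
¬¬((α ↔ β) ∧ ¬¬(α ↔ β)) = 1 − 0.05 = 0.95
¬¬((α ↔ β) ∧ ¬¬(α ↔ β)) ∧ α = min(0.95, 0.45) = 0.45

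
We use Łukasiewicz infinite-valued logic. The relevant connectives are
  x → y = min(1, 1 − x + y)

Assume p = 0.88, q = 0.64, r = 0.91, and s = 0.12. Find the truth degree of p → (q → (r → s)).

0.69

r → s = min(1, 1 − 0.91 + 0.12) = min(1, 0.21) = 0.21
q → (r → s) = min(1, 1 − 0.64 + 0.21) = min(1, 0.57) = 0.57
p → (q → (r → s)) = min(1, 1 − 0.88 + 0.57) = min(1, 0.69) = 0.69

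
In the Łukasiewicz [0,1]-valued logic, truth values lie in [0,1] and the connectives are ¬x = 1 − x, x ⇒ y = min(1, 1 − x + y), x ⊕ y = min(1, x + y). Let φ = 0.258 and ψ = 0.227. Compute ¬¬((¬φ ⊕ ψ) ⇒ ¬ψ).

¬φ = 1 − 0.258 = 0.742
¬φ ⊕ ψ = min(1, 0.742 + 0.227) = min(1, 0.969) = 0.969
¬ψ = 1 − 0.227 = 0.773
(¬φ ⊕ ψ) ⇒ ¬ψ = min(1, 1 − 0.969 + 0.773) = min(1, 0.804) = 0.804
¬((¬φ ⊕ ψ) ⇒ ¬ψ) = 1 − 0.804 = 0.196
¬¬((¬φ ⊕ ψ) ⇒ ¬ψ) = 1 − 0.196 = 0.804

0.804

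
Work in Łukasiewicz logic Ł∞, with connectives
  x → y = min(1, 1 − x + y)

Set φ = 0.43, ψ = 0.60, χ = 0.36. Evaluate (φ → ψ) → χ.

φ → ψ = min(1, 1 − 0.43 + 0.60) = min(1, 1.17) = 1.00
(φ → ψ) → χ = min(1, 1 − 1.00 + 0.36) = min(1, 0.36) = 0.36

0.36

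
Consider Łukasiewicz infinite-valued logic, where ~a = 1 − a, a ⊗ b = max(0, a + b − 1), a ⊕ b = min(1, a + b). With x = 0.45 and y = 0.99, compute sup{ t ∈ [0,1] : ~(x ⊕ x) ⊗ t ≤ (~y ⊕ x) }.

1.00

x ⊕ x = min(1, 0.45 + 0.45) = min(1, 0.90) = 0.90
~(x ⊕ x) = 1 − 0.90 = 0.10
So the left factor is ~(x ⊕ x) = 0.10.
~y = 1 − 0.99 = 0.01
~y ⊕ x = min(1, 0.01 + 0.45) = min(1, 0.46) = 0.46
So the right-hand bound is ~y ⊕ x = 0.46.
The residuum of the Łukasiewicz t-norm gives the supremum: min(1, 1 − 0.10 + 0.46).
1 − 0.10 + 0.46 = 1.36, so t = min(1, 1.36) = 1.00.
Check: 0.10 ⊗ 1.00 = max(0, 0.10) = 0.10 ≤ 0.46.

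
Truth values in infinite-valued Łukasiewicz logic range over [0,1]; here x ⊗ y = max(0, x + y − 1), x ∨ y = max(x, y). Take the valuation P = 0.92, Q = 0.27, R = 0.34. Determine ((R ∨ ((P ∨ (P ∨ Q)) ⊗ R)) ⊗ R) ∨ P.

0.92

P ∨ Q = max(0.92, 0.27) = 0.92
P ∨ (P ∨ Q) = max(0.92, 0.92) = 0.92
(P ∨ (P ∨ Q)) ⊗ R = max(0, 0.92 + 0.34 − 1) = max(0, 0.26) = 0.26
R ∨ ((P ∨ (P ∨ Q)) ⊗ R) = max(0.34, 0.26) = 0.34
(R ∨ ((P ∨ (P ∨ Q)) ⊗ R)) ⊗ R = max(0, 0.34 + 0.34 − 1) = max(0, -0.32) = 0.00
((R ∨ ((P ∨ (P ∨ Q)) ⊗ R)) ⊗ R) ∨ P = max(0.00, 0.92) = 0.92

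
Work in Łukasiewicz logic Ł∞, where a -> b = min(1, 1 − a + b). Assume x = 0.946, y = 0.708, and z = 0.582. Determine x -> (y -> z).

y -> z = min(1, 1 − 0.708 + 0.582) = min(1, 0.874) = 0.874
x -> (y -> z) = min(1, 1 − 0.946 + 0.874) = min(1, 0.928) = 0.928

0.928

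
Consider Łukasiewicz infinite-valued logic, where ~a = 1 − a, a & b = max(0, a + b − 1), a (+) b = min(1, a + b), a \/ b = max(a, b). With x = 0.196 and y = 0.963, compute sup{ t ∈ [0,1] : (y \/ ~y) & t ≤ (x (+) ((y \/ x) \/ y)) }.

1.000

~y = 1 − 0.963 = 0.037
y \/ ~y = max(0.963, 0.037) = 0.963
So the left factor is y \/ ~y = 0.963.
y \/ x = max(0.963, 0.196) = 0.963
(y \/ x) \/ y = max(0.963, 0.963) = 0.963
x (+) ((y \/ x) \/ y) = min(1, 0.196 + 0.963) = min(1, 1.159) = 1.000
So the right-hand bound is x (+) ((y \/ x) \/ y) = 1.000.
The residuum of the Łukasiewicz t-norm gives the supremum: min(1, 1 − 0.963 + 1.000).
1 − 0.963 + 1.000 = 1.037, so t = min(1, 1.037) = 1.000.
Check: 0.963 & 1.000 = max(0, 0.963) = 0.963 ≤ 1.000.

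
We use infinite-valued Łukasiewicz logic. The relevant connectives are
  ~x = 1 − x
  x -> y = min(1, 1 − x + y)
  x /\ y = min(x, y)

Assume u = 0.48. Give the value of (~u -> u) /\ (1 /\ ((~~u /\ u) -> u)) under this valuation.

~u = 1 − 0.48 = 0.52
~u -> u = min(1, 1 − 0.52 + 0.48) = min(1, 0.96) = 0.96
~~u = 1 − 0.52 = 0.48
~~u /\ u = min(0.48, 0.48) = 0.48
(~~u /\ u) -> u = min(1, 1 − 0.48 + 0.48) = min(1, 1.00) = 1.00
1 /\ ((~~u /\ u) -> u) = min(1.00, 1.00) = 1.00
(~u -> u) /\ (1 /\ ((~~u /\ u) -> u)) = min(0.96, 1.00) = 0.96

0.96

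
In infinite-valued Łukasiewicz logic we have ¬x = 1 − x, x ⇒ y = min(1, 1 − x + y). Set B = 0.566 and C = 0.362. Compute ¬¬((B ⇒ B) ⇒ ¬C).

B ⇒ B = min(1, 1 − 0.566 + 0.566) = min(1, 1.000) = 1.000
¬C = 1 − 0.362 = 0.638
(B ⇒ B) ⇒ ¬C = min(1, 1 − 1.000 + 0.638) = min(1, 0.638) = 0.638
¬((B ⇒ B) ⇒ ¬C) = 1 − 0.638 = 0.362
¬¬((B ⇒ B) ⇒ ¬C) = 1 − 0.362 = 0.638

0.638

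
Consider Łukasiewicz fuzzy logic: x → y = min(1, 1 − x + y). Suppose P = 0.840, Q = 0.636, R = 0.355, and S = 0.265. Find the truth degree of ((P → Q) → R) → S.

P → Q = min(1, 1 − 0.840 + 0.636) = min(1, 0.796) = 0.796
(P → Q) → R = min(1, 1 − 0.796 + 0.355) = min(1, 0.559) = 0.559
((P → Q) → R) → S = min(1, 1 − 0.559 + 0.265) = min(1, 0.706) = 0.706

0.706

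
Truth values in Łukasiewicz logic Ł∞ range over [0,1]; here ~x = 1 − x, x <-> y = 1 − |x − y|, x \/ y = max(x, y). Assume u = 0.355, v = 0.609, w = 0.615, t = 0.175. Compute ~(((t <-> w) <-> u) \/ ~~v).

t <-> w = 1 − |0.175 − 0.615| = 1 − 0.440 = 0.560
(t <-> w) <-> u = 1 − |0.560 − 0.355| = 1 − 0.205 = 0.795
~v = 1 − 0.609 = 0.391
~~v = 1 − 0.391 = 0.609
((t <-> w) <-> u) \/ ~~v = max(0.795, 0.609) = 0.795
~(((t <-> w) <-> u) \/ ~~v) = 1 − 0.795 = 0.205

0.205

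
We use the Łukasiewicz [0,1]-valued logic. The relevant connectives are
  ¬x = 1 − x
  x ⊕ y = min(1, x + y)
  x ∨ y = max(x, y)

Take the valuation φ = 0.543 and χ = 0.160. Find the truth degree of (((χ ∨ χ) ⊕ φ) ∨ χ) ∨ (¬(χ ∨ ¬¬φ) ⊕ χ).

0.703

χ ∨ χ = max(0.160, 0.160) = 0.160
(χ ∨ χ) ⊕ φ = min(1, 0.160 + 0.543) = min(1, 0.703) = 0.703
((χ ∨ χ) ⊕ φ) ∨ χ = max(0.703, 0.160) = 0.703
¬φ = 1 − 0.543 = 0.457
¬¬φ = 1 − 0.457 = 0.543
χ ∨ ¬¬φ = max(0.160, 0.543) = 0.543
¬(χ ∨ ¬¬φ) = 1 − 0.543 = 0.457
¬(χ ∨ ¬¬φ) ⊕ χ = min(1, 0.457 + 0.160) = min(1, 0.617) = 0.617
(((χ ∨ χ) ⊕ φ) ∨ χ) ∨ (¬(χ ∨ ¬¬φ) ⊕ χ) = max(0.703, 0.617) = 0.703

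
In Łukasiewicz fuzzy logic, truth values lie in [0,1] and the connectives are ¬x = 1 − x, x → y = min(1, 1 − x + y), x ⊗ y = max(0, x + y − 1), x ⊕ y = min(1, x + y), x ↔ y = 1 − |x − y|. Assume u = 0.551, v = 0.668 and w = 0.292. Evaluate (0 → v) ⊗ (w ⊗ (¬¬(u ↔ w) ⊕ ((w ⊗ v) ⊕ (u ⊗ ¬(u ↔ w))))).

0 → v = min(1, 1 − 0.000 + 0.668) = min(1, 1.668) = 1.000
u ↔ w = 1 − |0.551 − 0.292| = 1 − 0.259 = 0.741
¬(u ↔ w) = 1 − 0.741 = 0.259
¬¬(u ↔ w) = 1 − 0.259 = 0.741
w ⊗ v = max(0, 0.292 + 0.668 − 1) = max(0, -0.040) = 0.000
u ⊗ ¬(u ↔ w) = max(0, 0.551 + 0.259 − 1) = max(0, -0.190) = 0.000
(w ⊗ v) ⊕ (u ⊗ ¬(u ↔ w)) = min(1, 0.000 + 0.000) = min(1, 0.000) = 0.000
¬¬(u ↔ w) ⊕ ((w ⊗ v) ⊕ (u ⊗ ¬(u ↔ w))) = min(1, 0.741 + 0.000) = min(1, 0.741) = 0.741
w ⊗ (¬¬(u ↔ w) ⊕ ((w ⊗ v) ⊕ (u ⊗ ¬(u ↔ w)))) = max(0, 0.292 + 0.741 − 1) = max(0, 0.033) = 0.033
(0 → v) ⊗ (w ⊗ (¬¬(u ↔ w) ⊕ ((w ⊗ v) ⊕ (u ⊗ ¬(u ↔ w))))) = max(0, 1.000 + 0.033 − 1) = max(0, 0.033) = 0.033

0.033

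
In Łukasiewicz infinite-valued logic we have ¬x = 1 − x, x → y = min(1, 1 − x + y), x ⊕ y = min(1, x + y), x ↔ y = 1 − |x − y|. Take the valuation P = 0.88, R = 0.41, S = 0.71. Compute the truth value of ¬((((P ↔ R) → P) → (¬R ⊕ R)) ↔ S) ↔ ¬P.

0.83

P ↔ R = 1 − |0.88 − 0.41| = 1 − 0.47 = 0.53
(P ↔ R) → P = min(1, 1 − 0.53 + 0.88) = min(1, 1.35) = 1.00
¬R = 1 − 0.41 = 0.59
¬R ⊕ R = min(1, 0.59 + 0.41) = min(1, 1.00) = 1.00
((P ↔ R) → P) → (¬R ⊕ R) = min(1, 1 − 1.00 + 1.00) = min(1, 1.00) = 1.00
(((P ↔ R) → P) → (¬R ⊕ R)) ↔ S = 1 − |1.00 − 0.71| = 1 − 0.29 = 0.71
¬((((P ↔ R) → P) → (¬R ⊕ R)) ↔ S) = 1 − 0.71 = 0.29
¬P = 1 − 0.88 = 0.12
¬((((P ↔ R) → P) → (¬R ⊕ R)) ↔ S) ↔ ¬P = 1 − |0.29 − 0.12| = 1 − 0.17 = 0.83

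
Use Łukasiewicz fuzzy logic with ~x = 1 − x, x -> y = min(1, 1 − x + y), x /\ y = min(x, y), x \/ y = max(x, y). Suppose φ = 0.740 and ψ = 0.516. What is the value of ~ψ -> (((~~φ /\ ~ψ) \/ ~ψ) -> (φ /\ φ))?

1.000

~ψ = 1 − 0.516 = 0.484
~φ = 1 − 0.740 = 0.260
~~φ = 1 − 0.260 = 0.740
~~φ /\ ~ψ = min(0.740, 0.484) = 0.484
(~~φ /\ ~ψ) \/ ~ψ = max(0.484, 0.484) = 0.484
φ /\ φ = min(0.740, 0.740) = 0.740
((~~φ /\ ~ψ) \/ ~ψ) -> (φ /\ φ) = min(1, 1 − 0.484 + 0.740) = min(1, 1.256) = 1.000
~ψ -> (((~~φ /\ ~ψ) \/ ~ψ) -> (φ /\ φ)) = min(1, 1 − 0.484 + 1.000) = min(1, 1.516) = 1.000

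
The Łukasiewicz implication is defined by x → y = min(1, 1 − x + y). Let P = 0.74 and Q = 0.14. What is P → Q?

P → Q = min(1, 1 − 0.74 + 0.14) = min(1, 0.40) = 0.40
For comparison, the Gödel implication (1 if x ≤ y else y) would give 0.14.

0.40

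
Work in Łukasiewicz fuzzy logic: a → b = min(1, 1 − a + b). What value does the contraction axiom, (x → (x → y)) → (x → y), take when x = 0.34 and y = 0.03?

x → y = min(1, 1 − 0.34 + 0.03) = min(1, 0.69) = 0.69
x → (x → y) = min(1, 1 − 0.34 + 0.69) = min(1, 1.35) = 1.00
(x → (x → y)) → (x → y) = min(1, 1 − 1.00 + 0.69) = min(1, 0.69) = 0.69
(The value 0.69 < 1 shows this instance is not satisfied; fails in Ł∞ (the t-norm is not idempotent).)

0.69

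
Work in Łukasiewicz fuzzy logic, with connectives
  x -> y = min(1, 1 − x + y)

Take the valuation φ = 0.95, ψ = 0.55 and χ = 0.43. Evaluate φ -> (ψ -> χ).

ψ -> χ = min(1, 1 − 0.55 + 0.43) = min(1, 0.88) = 0.88
φ -> (ψ -> χ) = min(1, 1 − 0.95 + 0.88) = min(1, 0.93) = 0.93

0.93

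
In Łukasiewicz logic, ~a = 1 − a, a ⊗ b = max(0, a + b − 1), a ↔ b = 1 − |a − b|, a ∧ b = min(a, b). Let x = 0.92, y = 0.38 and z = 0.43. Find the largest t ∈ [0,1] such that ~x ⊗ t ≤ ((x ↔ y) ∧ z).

~x = 1 − 0.92 = 0.08
So the left factor is ~x = 0.08.
x ↔ y = 1 − |0.92 − 0.38| = 1 − 0.54 = 0.46
(x ↔ y) ∧ z = min(0.46, 0.43) = 0.43
So the right-hand bound is (x ↔ y) ∧ z = 0.43.
The residuum of the Łukasiewicz t-norm gives the supremum: min(1, 1 − 0.08 + 0.43).
1 − 0.08 + 0.43 = 1.35, so t = min(1, 1.35) = 1.00.
Check: 0.08 ⊗ 1.00 = max(0, 0.08) = 0.08 ≤ 0.43.

1.00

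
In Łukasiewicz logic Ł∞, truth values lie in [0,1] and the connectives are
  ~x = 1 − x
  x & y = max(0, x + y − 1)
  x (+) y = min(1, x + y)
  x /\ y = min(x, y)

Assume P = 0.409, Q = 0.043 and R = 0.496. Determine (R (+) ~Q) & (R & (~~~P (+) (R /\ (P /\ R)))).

0.496

~Q = 1 − 0.043 = 0.957
R (+) ~Q = min(1, 0.496 + 0.957) = min(1, 1.453) = 1.000
~P = 1 − 0.409 = 0.591
~~P = 1 − 0.591 = 0.409
~~~P = 1 − 0.409 = 0.591
P /\ R = min(0.409, 0.496) = 0.409
R /\ (P /\ R) = min(0.496, 0.409) = 0.409
~~~P (+) (R /\ (P /\ R)) = min(1, 0.591 + 0.409) = min(1, 1.000) = 1.000
R & (~~~P (+) (R /\ (P /\ R))) = max(0, 0.496 + 1.000 − 1) = max(0, 0.496) = 0.496
(R (+) ~Q) & (R & (~~~P (+) (R /\ (P /\ R)))) = max(0, 1.000 + 0.496 − 1) = max(0, 0.496) = 0.496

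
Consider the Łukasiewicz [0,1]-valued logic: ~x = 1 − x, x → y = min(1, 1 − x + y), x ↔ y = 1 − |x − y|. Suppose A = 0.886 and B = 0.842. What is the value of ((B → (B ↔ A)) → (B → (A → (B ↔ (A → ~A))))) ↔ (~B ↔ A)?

B ↔ A = 1 − |0.842 − 0.886| = 1 − 0.044 = 0.956
B → (B ↔ A) = min(1, 1 − 0.842 + 0.956) = min(1, 1.114) = 1.000
~A = 1 − 0.886 = 0.114
A → ~A = min(1, 1 − 0.886 + 0.114) = min(1, 0.228) = 0.228
B ↔ (A → ~A) = 1 − |0.842 − 0.228| = 1 − 0.614 = 0.386
A → (B ↔ (A → ~A)) = min(1, 1 − 0.886 + 0.386) = min(1, 0.500) = 0.500
B → (A → (B ↔ (A → ~A))) = min(1, 1 − 0.842 + 0.500) = min(1, 0.658) = 0.658
(B → (B ↔ A)) → (B → (A → (B ↔ (A → ~A)))) = min(1, 1 − 1.000 + 0.658) = min(1, 0.658) = 0.658
~B = 1 − 0.842 = 0.158
~B ↔ A = 1 − |0.158 − 0.886| = 1 − 0.728 = 0.272
((B → (B ↔ A)) → (B → (A → (B ↔ (A → ~A))))) ↔ (~B ↔ A) = 1 − |0.658 − 0.272| = 1 − 0.386 = 0.614

0.614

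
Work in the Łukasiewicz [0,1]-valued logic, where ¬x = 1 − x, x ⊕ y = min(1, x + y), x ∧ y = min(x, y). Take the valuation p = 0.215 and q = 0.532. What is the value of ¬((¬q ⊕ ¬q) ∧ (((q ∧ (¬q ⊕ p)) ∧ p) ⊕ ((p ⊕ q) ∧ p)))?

¬q = 1 − 0.532 = 0.468
¬q ⊕ ¬q = min(1, 0.468 + 0.468) = min(1, 0.936) = 0.936
¬q ⊕ p = min(1, 0.468 + 0.215) = min(1, 0.683) = 0.683
q ∧ (¬q ⊕ p) = min(0.532, 0.683) = 0.532
(q ∧ (¬q ⊕ p)) ∧ p = min(0.532, 0.215) = 0.215
p ⊕ q = min(1, 0.215 + 0.532) = min(1, 0.747) = 0.747
(p ⊕ q) ∧ p = min(0.747, 0.215) = 0.215
((q ∧ (¬q ⊕ p)) ∧ p) ⊕ ((p ⊕ q) ∧ p) = min(1, 0.215 + 0.215) = min(1, 0.430) = 0.430
(¬q ⊕ ¬q) ∧ (((q ∧ (¬q ⊕ p)) ∧ p) ⊕ ((p ⊕ q) ∧ p)) = min(0.936, 0.430) = 0.430
¬((¬q ⊕ ¬q) ∧ (((q ∧ (¬q ⊕ p)) ∧ p) ⊕ ((p ⊕ q) ∧ p))) = 1 − 0.430 = 0.570

0.570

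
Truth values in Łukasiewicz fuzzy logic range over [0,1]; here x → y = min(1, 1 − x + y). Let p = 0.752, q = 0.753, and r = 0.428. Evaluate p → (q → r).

0.923

q → r = min(1, 1 − 0.753 + 0.428) = min(1, 0.675) = 0.675
p → (q → r) = min(1, 1 − 0.752 + 0.675) = min(1, 0.923) = 0.923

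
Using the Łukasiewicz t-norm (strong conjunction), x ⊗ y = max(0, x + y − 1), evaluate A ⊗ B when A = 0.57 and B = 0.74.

0.31

A ⊗ B = max(0, 0.57 + 0.74 − 1) = max(0, 0.31) = 0.31
For comparison, the Gödel (minimum) t-norm min(x, y) would give 0.57.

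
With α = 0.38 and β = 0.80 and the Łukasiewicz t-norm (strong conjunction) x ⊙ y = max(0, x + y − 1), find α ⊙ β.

α ⊙ β = max(0, 0.38 + 0.80 − 1) = max(0, 0.18) = 0.18
For comparison, the Gödel (minimum) t-norm min(x, y) would give 0.38.

0.18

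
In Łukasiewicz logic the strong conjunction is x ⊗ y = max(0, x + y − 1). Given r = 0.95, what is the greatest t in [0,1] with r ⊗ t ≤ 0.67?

The residuum of the Łukasiewicz t-norm gives the supremum: min(1, 1 − 0.95 + 0.67).
1 − 0.95 + 0.67 = 0.72, so t = min(1, 0.72) = 0.72.
Check: 0.95 ⊗ 0.72 = max(0, 0.67) = 0.67 ≤ 0.67.

0.72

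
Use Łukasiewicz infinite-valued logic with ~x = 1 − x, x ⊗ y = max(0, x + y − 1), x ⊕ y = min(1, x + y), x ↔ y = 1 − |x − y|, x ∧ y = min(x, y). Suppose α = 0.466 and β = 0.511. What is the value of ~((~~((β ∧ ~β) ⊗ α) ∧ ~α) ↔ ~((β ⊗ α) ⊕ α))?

~β = 1 − 0.511 = 0.489
β ∧ ~β = min(0.511, 0.489) = 0.489
(β ∧ ~β) ⊗ α = max(0, 0.489 + 0.466 − 1) = max(0, -0.045) = 0.000
~((β ∧ ~β) ⊗ α) = 1 − 0.000 = 1.000
~~((β ∧ ~β) ⊗ α) = 1 − 1.000 = 0.000
~α = 1 − 0.466 = 0.534
~~((β ∧ ~β) ⊗ α) ∧ ~α = min(0.000, 0.534) = 0.000
β ⊗ α = max(0, 0.511 + 0.466 − 1) = max(0, -0.023) = 0.000
(β ⊗ α) ⊕ α = min(1, 0.000 + 0.466) = min(1, 0.466) = 0.466
~((β ⊗ α) ⊕ α) = 1 − 0.466 = 0.534
(~~((β ∧ ~β) ⊗ α) ∧ ~α) ↔ ~((β ⊗ α) ⊕ α) = 1 − |0.000 − 0.534| = 1 − 0.534 = 0.466
~((~~((β ∧ ~β) ⊗ α) ∧ ~α) ↔ ~((β ⊗ α) ⊕ α)) = 1 − 0.466 = 0.534

0.534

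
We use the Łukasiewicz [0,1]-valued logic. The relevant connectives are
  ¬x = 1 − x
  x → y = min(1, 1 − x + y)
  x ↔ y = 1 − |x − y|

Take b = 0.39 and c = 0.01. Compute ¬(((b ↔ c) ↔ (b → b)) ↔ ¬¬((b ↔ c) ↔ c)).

0.23

b ↔ c = 1 − |0.39 − 0.01| = 1 − 0.38 = 0.62
b → b = min(1, 1 − 0.39 + 0.39) = min(1, 1.00) = 1.00
(b ↔ c) ↔ (b → b) = 1 − |0.62 − 1.00| = 1 − 0.38 = 0.62
(b ↔ c) ↔ c = 1 − |0.62 − 0.01| = 1 − 0.61 = 0.39
¬((b ↔ c) ↔ c) = 1 − 0.39 = 0.61
¬¬((b ↔ c) ↔ c) = 1 − 0.61 = 0.39
((b ↔ c) ↔ (b → b)) ↔ ¬¬((b ↔ c) ↔ c) = 1 − |0.62 − 0.39| = 1 − 0.23 = 0.77
¬(((b ↔ c) ↔ (b → b)) ↔ ¬¬((b ↔ c) ↔ c)) = 1 − 0.77 = 0.23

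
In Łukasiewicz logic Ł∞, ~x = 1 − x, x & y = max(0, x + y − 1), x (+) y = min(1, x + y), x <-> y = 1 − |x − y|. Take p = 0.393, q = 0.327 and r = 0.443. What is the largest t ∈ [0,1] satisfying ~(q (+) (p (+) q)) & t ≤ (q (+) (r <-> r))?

1.000

p (+) q = min(1, 0.393 + 0.327) = min(1, 0.720) = 0.720
q (+) (p (+) q) = min(1, 0.327 + 0.720) = min(1, 1.047) = 1.000
~(q (+) (p (+) q)) = 1 − 1.000 = 0.000
So the left factor is ~(q (+) (p (+) q)) = 0.000.
r <-> r = 1 − |0.443 − 0.443| = 1 − 0.000 = 1.000
q (+) (r <-> r) = min(1, 0.327 + 1.000) = min(1, 1.327) = 1.000
So the right-hand bound is q (+) (r <-> r) = 1.000.
The residuum of the Łukasiewicz t-norm gives the supremum: min(1, 1 − 0.000 + 1.000).
1 − 0.000 + 1.000 = 2.000, so t = min(1, 2.000) = 1.000.
Check: 0.000 & 1.000 = max(0, 0.000) = 0.000 ≤ 1.000.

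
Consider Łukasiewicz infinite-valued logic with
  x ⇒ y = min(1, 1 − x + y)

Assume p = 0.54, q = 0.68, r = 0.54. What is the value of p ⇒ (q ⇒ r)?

q ⇒ r = min(1, 1 − 0.68 + 0.54) = min(1, 0.86) = 0.86
p ⇒ (q ⇒ r) = min(1, 1 − 0.54 + 0.86) = min(1, 1.32) = 1.00

1.00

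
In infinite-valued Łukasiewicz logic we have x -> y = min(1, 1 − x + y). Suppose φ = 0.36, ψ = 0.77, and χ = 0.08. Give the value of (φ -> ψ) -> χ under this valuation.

0.08

φ -> ψ = min(1, 1 − 0.36 + 0.77) = min(1, 1.41) = 1.00
(φ -> ψ) -> χ = min(1, 1 − 1.00 + 0.08) = min(1, 0.08) = 0.08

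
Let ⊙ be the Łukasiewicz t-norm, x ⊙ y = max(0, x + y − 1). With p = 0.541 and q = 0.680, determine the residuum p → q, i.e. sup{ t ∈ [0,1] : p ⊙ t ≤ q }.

1.000

The residuum of the Łukasiewicz t-norm gives the supremum: min(1, 1 − 0.541 + 0.680).
1 − 0.541 + 0.680 = 1.139, so t = min(1, 1.139) = 1.000.
Check: 0.541 ⊙ 1.000 = max(0, 0.541) = 0.541 ≤ 0.680.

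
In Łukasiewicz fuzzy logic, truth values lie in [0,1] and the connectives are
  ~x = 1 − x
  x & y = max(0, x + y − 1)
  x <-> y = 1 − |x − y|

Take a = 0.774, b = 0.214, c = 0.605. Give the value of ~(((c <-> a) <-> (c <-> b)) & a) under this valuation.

0.448

c <-> a = 1 − |0.605 − 0.774| = 1 − 0.169 = 0.831
c <-> b = 1 − |0.605 − 0.214| = 1 − 0.391 = 0.609
(c <-> a) <-> (c <-> b) = 1 − |0.831 − 0.609| = 1 − 0.222 = 0.778
((c <-> a) <-> (c <-> b)) & a = max(0, 0.778 + 0.774 − 1) = max(0, 0.552) = 0.552
~(((c <-> a) <-> (c <-> b)) & a) = 1 − 0.552 = 0.448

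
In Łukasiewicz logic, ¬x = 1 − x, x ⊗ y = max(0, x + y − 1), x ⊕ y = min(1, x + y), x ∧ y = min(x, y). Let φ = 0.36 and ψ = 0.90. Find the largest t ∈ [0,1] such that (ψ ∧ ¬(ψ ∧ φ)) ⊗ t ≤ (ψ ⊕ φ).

1.00

ψ ∧ φ = min(0.90, 0.36) = 0.36
¬(ψ ∧ φ) = 1 − 0.36 = 0.64
ψ ∧ ¬(ψ ∧ φ) = min(0.90, 0.64) = 0.64
So the left factor is ψ ∧ ¬(ψ ∧ φ) = 0.64.
ψ ⊕ φ = min(1, 0.90 + 0.36) = min(1, 1.26) = 1.00
So the right-hand bound is ψ ⊕ φ = 1.00.
The residuum of the Łukasiewicz t-norm gives the supremum: min(1, 1 − 0.64 + 1.00).
1 − 0.64 + 1.00 = 1.36, so t = min(1, 1.36) = 1.00.
Check: 0.64 ⊗ 1.00 = max(0, 0.64) = 0.64 ≤ 1.00.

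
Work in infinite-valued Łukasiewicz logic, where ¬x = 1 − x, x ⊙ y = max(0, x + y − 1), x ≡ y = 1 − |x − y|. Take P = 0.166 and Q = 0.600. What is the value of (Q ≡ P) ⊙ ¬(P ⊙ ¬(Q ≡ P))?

0.566

Q ≡ P = 1 − |0.600 − 0.166| = 1 − 0.434 = 0.566
¬(Q ≡ P) = 1 − 0.566 = 0.434
P ⊙ ¬(Q ≡ P) = max(0, 0.166 + 0.434 − 1) = max(0, -0.400) = 0.000
¬(P ⊙ ¬(Q ≡ P)) = 1 − 0.000 = 1.000
(Q ≡ P) ⊙ ¬(P ⊙ ¬(Q ≡ P)) = max(0, 0.566 + 1.000 − 1) = max(0, 0.566) = 0.566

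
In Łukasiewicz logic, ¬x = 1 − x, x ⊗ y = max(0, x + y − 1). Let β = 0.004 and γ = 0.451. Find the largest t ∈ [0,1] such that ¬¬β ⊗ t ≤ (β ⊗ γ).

0.996

¬β = 1 − 0.004 = 0.996
¬¬β = 1 − 0.996 = 0.004
So the left factor is ¬¬β = 0.004.
β ⊗ γ = max(0, 0.004 + 0.451 − 1) = max(0, -0.545) = 0.000
So the right-hand bound is β ⊗ γ = 0.000.
The residuum of the Łukasiewicz t-norm gives the supremum: min(1, 1 − 0.004 + 0.000).
1 − 0.004 + 0.000 = 0.996, so t = min(1, 0.996) = 0.996.
Check: 0.004 ⊗ 0.996 = max(0, 0.000) = 0.000 ≤ 0.000.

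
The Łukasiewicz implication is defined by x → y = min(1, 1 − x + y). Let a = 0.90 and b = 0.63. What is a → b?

0.73

a → b = min(1, 1 − 0.90 + 0.63) = min(1, 0.73) = 0.73
For comparison, the Gödel implication (1 if x ≤ y else y) would give 0.63.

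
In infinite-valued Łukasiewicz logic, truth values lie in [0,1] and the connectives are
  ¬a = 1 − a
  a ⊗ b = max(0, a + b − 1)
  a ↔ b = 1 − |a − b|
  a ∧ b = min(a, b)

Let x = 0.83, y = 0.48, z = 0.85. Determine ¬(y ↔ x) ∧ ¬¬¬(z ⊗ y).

y ↔ x = 1 − |0.48 − 0.83| = 1 − 0.35 = 0.65
¬(y ↔ x) = 1 − 0.65 = 0.35
z ⊗ y = max(0, 0.85 + 0.48 − 1) = max(0, 0.33) = 0.33
¬(z ⊗ y) = 1 − 0.33 = 0.67
¬¬(z ⊗ y) = 1 − 0.67 = 0.33
¬¬¬(z ⊗ y) = 1 − 0.33 = 0.67
¬(y ↔ x) ∧ ¬¬¬(z ⊗ y) = min(0.35, 0.67) = 0.35

0.35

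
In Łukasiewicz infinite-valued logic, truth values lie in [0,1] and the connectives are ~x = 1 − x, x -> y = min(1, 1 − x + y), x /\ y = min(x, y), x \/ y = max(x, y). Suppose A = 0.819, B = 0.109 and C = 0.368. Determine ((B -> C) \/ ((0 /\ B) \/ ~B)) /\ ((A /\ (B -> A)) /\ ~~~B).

0.819

B -> C = min(1, 1 − 0.109 + 0.368) = min(1, 1.259) = 1.000
0 /\ B = min(0.000, 0.109) = 0.000
~B = 1 − 0.109 = 0.891
(0 /\ B) \/ ~B = max(0.000, 0.891) = 0.891
(B -> C) \/ ((0 /\ B) \/ ~B) = max(1.000, 0.891) = 1.000
B -> A = min(1, 1 − 0.109 + 0.819) = min(1, 1.710) = 1.000
A /\ (B -> A) = min(0.819, 1.000) = 0.819
~~B = 1 − 0.891 = 0.109
~~~B = 1 − 0.109 = 0.891
(A /\ (B -> A)) /\ ~~~B = min(0.819, 0.891) = 0.819
((B -> C) \/ ((0 /\ B) \/ ~B)) /\ ((A /\ (B -> A)) /\ ~~~B) = min(1.000, 0.819) = 0.819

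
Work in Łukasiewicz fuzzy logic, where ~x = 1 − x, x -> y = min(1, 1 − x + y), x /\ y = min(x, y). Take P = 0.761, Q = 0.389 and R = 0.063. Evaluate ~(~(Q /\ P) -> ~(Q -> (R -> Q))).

Q /\ P = min(0.389, 0.761) = 0.389
~(Q /\ P) = 1 − 0.389 = 0.611
R -> Q = min(1, 1 − 0.063 + 0.389) = min(1, 1.326) = 1.000
Q -> (R -> Q) = min(1, 1 − 0.389 + 1.000) = min(1, 1.611) = 1.000
~(Q -> (R -> Q)) = 1 − 1.000 = 0.000
~(Q /\ P) -> ~(Q -> (R -> Q)) = min(1, 1 − 0.611 + 0.000) = min(1, 0.389) = 0.389
~(~(Q /\ P) -> ~(Q -> (R -> Q))) = 1 − 0.389 = 0.611

0.611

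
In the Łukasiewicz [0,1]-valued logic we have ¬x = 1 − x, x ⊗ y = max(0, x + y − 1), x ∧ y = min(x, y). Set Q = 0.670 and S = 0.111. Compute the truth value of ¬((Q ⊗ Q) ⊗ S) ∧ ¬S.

0.889

Q ⊗ Q = max(0, 0.670 + 0.670 − 1) = max(0, 0.340) = 0.340
(Q ⊗ Q) ⊗ S = max(0, 0.340 + 0.111 − 1) = max(0, -0.549) = 0.000
¬((Q ⊗ Q) ⊗ S) = 1 − 0.000 = 1.000
¬S = 1 − 0.111 = 0.889
¬((Q ⊗ Q) ⊗ S) ∧ ¬S = min(1.000, 0.889) = 0.889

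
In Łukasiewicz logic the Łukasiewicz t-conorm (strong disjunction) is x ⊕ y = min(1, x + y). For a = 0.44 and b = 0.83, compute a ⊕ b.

1.00

a ⊕ b = min(1, 0.44 + 0.83) = min(1, 1.27) = 1.00
For comparison, the Gödel t-conorm max(x, y) would give 0.83.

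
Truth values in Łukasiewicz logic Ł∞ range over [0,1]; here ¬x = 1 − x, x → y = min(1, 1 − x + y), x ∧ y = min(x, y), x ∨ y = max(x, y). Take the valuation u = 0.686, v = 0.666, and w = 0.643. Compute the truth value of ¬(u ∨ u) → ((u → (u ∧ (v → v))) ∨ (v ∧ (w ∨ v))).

1.000

u ∨ u = max(0.686, 0.686) = 0.686
¬(u ∨ u) = 1 − 0.686 = 0.314
v → v = min(1, 1 − 0.666 + 0.666) = min(1, 1.000) = 1.000
u ∧ (v → v) = min(0.686, 1.000) = 0.686
u → (u ∧ (v → v)) = min(1, 1 − 0.686 + 0.686) = min(1, 1.000) = 1.000
w ∨ v = max(0.643, 0.666) = 0.666
v ∧ (w ∨ v) = min(0.666, 0.666) = 0.666
(u → (u ∧ (v → v))) ∨ (v ∧ (w ∨ v)) = max(1.000, 0.666) = 1.000
¬(u ∨ u) → ((u → (u ∧ (v → v))) ∨ (v ∧ (w ∨ v))) = min(1, 1 − 0.314 + 1.000) = min(1, 1.686) = 1.000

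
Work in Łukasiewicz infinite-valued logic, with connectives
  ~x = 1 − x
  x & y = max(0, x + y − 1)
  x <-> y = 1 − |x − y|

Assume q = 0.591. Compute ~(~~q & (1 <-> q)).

0.818

~q = 1 − 0.591 = 0.409
~~q = 1 − 0.409 = 0.591
1 <-> q = 1 − |1.000 − 0.591| = 1 − 0.409 = 0.591
~~q & (1 <-> q) = max(0, 0.591 + 0.591 − 1) = max(0, 0.182) = 0.182
~(~~q & (1 <-> q)) = 1 − 0.182 = 0.818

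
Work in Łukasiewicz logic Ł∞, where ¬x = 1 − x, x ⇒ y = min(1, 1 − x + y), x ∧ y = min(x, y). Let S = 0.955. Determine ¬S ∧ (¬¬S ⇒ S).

¬S = 1 − 0.955 = 0.045
¬¬S = 1 − 0.045 = 0.955
¬¬S ⇒ S = min(1, 1 − 0.955 + 0.955) = min(1, 1.000) = 1.000
¬S ∧ (¬¬S ⇒ S) = min(0.045, 1.000) = 0.045

0.045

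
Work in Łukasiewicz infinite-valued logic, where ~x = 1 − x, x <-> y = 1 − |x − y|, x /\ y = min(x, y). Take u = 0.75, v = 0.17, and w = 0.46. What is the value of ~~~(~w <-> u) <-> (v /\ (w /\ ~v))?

~w = 1 − 0.46 = 0.54
~w <-> u = 1 − |0.54 − 0.75| = 1 − 0.21 = 0.79
~(~w <-> u) = 1 − 0.79 = 0.21
~~(~w <-> u) = 1 − 0.21 = 0.79
~~~(~w <-> u) = 1 − 0.79 = 0.21
~v = 1 − 0.17 = 0.83
w /\ ~v = min(0.46, 0.83) = 0.46
v /\ (w /\ ~v) = min(0.17, 0.46) = 0.17
~~~(~w <-> u) <-> (v /\ (w /\ ~v)) = 1 − |0.21 − 0.17| = 1 − 0.04 = 0.96

0.96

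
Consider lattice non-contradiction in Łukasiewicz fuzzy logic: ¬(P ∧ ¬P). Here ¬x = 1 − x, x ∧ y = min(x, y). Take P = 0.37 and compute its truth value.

¬P = 1 − 0.37 = 0.63
P ∧ ¬P = min(0.37, 0.63) = 0.37
¬(P ∧ ¬P) = 1 − 0.37 = 0.63
(The value 0.63 < 1 shows this instance is not satisfied; not a Ł∞-tautology — its value is 1 − min(a, 1−a).)

0.63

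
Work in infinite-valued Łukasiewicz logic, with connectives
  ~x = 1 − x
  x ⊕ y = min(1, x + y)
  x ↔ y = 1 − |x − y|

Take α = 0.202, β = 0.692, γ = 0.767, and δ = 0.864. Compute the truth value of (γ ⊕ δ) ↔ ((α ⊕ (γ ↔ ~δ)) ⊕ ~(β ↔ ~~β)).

γ ⊕ δ = min(1, 0.767 + 0.864) = min(1, 1.631) = 1.000
~δ = 1 − 0.864 = 0.136
γ ↔ ~δ = 1 − |0.767 − 0.136| = 1 − 0.631 = 0.369
α ⊕ (γ ↔ ~δ) = min(1, 0.202 + 0.369) = min(1, 0.571) = 0.571
~β = 1 − 0.692 = 0.308
~~β = 1 − 0.308 = 0.692
β ↔ ~~β = 1 − |0.692 − 0.692| = 1 − 0.000 = 1.000
~(β ↔ ~~β) = 1 − 1.000 = 0.000
(α ⊕ (γ ↔ ~δ)) ⊕ ~(β ↔ ~~β) = min(1, 0.571 + 0.000) = min(1, 0.571) = 0.571
(γ ⊕ δ) ↔ ((α ⊕ (γ ↔ ~δ)) ⊕ ~(β ↔ ~~β)) = 1 − |1.000 − 0.571| = 1 − 0.429 = 0.571

0.571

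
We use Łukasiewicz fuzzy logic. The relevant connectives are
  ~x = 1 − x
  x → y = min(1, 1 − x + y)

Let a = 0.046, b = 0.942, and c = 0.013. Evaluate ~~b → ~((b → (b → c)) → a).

0.141

~b = 1 − 0.942 = 0.058
~~b = 1 − 0.058 = 0.942
b → c = min(1, 1 − 0.942 + 0.013) = min(1, 0.071) = 0.071
b → (b → c) = min(1, 1 − 0.942 + 0.071) = min(1, 0.129) = 0.129
(b → (b → c)) → a = min(1, 1 − 0.129 + 0.046) = min(1, 0.917) = 0.917
~((b → (b → c)) → a) = 1 − 0.917 = 0.083
~~b → ~((b → (b → c)) → a) = min(1, 1 − 0.942 + 0.083) = min(1, 0.141) = 0.141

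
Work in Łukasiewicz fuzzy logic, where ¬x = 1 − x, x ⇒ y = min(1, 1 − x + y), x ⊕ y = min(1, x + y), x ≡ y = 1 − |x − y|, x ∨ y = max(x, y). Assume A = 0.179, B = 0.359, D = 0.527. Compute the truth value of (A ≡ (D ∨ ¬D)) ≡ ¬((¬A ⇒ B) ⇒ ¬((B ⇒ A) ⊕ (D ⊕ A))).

¬D = 1 − 0.527 = 0.473
D ∨ ¬D = max(0.527, 0.473) = 0.527
A ≡ (D ∨ ¬D) = 1 − |0.179 − 0.527| = 1 − 0.348 = 0.652
¬A = 1 − 0.179 = 0.821
¬A ⇒ B = min(1, 1 − 0.821 + 0.359) = min(1, 0.538) = 0.538
B ⇒ A = min(1, 1 − 0.359 + 0.179) = min(1, 0.820) = 0.820
D ⊕ A = min(1, 0.527 + 0.179) = min(1, 0.706) = 0.706
(B ⇒ A) ⊕ (D ⊕ A) = min(1, 0.820 + 0.706) = min(1, 1.526) = 1.000
¬((B ⇒ A) ⊕ (D ⊕ A)) = 1 − 1.000 = 0.000
(¬A ⇒ B) ⇒ ¬((B ⇒ A) ⊕ (D ⊕ A)) = min(1, 1 − 0.538 + 0.000) = min(1, 0.462) = 0.462
¬((¬A ⇒ B) ⇒ ¬((B ⇒ A) ⊕ (D ⊕ A))) = 1 − 0.462 = 0.538
(A ≡ (D ∨ ¬D)) ≡ ¬((¬A ⇒ B) ⇒ ¬((B ⇒ A) ⊕ (D ⊕ A))) = 1 − |0.652 − 0.538| = 1 − 0.114 = 0.886

0.886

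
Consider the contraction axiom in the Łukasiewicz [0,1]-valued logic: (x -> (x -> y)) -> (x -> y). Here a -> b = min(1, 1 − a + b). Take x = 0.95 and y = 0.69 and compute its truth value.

x -> y = min(1, 1 − 0.95 + 0.69) = min(1, 0.74) = 0.74
x -> (x -> y) = min(1, 1 − 0.95 + 0.74) = min(1, 0.79) = 0.79
(x -> (x -> y)) -> (x -> y) = min(1, 1 − 0.79 + 0.74) = min(1, 0.95) = 0.95
(The value 0.95 < 1 shows this instance is not satisfied; fails in Ł∞ (the t-norm is not idempotent).)

0.95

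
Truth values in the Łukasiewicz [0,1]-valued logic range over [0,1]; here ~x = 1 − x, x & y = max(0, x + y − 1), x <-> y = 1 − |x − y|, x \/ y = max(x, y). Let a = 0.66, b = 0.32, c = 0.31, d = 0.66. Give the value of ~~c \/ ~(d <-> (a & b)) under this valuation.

~c = 1 − 0.31 = 0.69
~~c = 1 − 0.69 = 0.31
a & b = max(0, 0.66 + 0.32 − 1) = max(0, -0.02) = 0.00
d <-> (a & b) = 1 − |0.66 − 0.00| = 1 − 0.66 = 0.34
~(d <-> (a & b)) = 1 − 0.34 = 0.66
~~c \/ ~(d <-> (a & b)) = max(0.31, 0.66) = 0.66

0.66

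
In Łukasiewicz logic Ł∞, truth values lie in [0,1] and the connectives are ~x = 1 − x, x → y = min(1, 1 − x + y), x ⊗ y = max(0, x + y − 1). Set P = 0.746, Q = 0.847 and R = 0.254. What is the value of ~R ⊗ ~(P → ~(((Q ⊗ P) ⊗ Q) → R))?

~R = 1 − 0.254 = 0.746
Q ⊗ P = max(0, 0.847 + 0.746 − 1) = max(0, 0.593) = 0.593
(Q ⊗ P) ⊗ Q = max(0, 0.593 + 0.847 − 1) = max(0, 0.440) = 0.440
((Q ⊗ P) ⊗ Q) → R = min(1, 1 − 0.440 + 0.254) = min(1, 0.814) = 0.814
~(((Q ⊗ P) ⊗ Q) → R) = 1 − 0.814 = 0.186
P → ~(((Q ⊗ P) ⊗ Q) → R) = min(1, 1 − 0.746 + 0.186) = min(1, 0.440) = 0.440
~(P → ~(((Q ⊗ P) ⊗ Q) → R)) = 1 − 0.440 = 0.560
~R ⊗ ~(P → ~(((Q ⊗ P) ⊗ Q) → R)) = max(0, 0.746 + 0.560 − 1) = max(0, 0.306) = 0.306

0.306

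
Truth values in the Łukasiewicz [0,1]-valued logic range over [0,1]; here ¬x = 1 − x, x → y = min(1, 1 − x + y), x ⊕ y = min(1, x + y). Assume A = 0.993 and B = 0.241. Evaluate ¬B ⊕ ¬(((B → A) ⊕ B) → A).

0.766

¬B = 1 − 0.241 = 0.759
B → A = min(1, 1 − 0.241 + 0.993) = min(1, 1.752) = 1.000
(B → A) ⊕ B = min(1, 1.000 + 0.241) = min(1, 1.241) = 1.000
((B → A) ⊕ B) → A = min(1, 1 − 1.000 + 0.993) = min(1, 0.993) = 0.993
¬(((B → A) ⊕ B) → A) = 1 − 0.993 = 0.007
¬B ⊕ ¬(((B → A) ⊕ B) → A) = min(1, 0.759 + 0.007) = min(1, 0.766) = 0.766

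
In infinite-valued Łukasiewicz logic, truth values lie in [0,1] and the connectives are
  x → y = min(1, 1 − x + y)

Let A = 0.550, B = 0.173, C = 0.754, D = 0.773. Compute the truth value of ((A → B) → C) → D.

A → B = min(1, 1 − 0.550 + 0.173) = min(1, 0.623) = 0.623
(A → B) → C = min(1, 1 − 0.623 + 0.754) = min(1, 1.131) = 1.000
((A → B) → C) → D = min(1, 1 − 1.000 + 0.773) = min(1, 0.773) = 0.773

0.773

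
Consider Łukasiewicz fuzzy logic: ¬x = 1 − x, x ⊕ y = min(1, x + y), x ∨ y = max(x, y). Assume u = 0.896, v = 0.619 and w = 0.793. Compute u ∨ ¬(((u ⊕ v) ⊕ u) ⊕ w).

0.896

u ⊕ v = min(1, 0.896 + 0.619) = min(1, 1.515) = 1.000
(u ⊕ v) ⊕ u = min(1, 1.000 + 0.896) = min(1, 1.896) = 1.000
((u ⊕ v) ⊕ u) ⊕ w = min(1, 1.000 + 0.793) = min(1, 1.793) = 1.000
¬(((u ⊕ v) ⊕ u) ⊕ w) = 1 − 1.000 = 0.000
u ∨ ¬(((u ⊕ v) ⊕ u) ⊕ w) = max(0.896, 0.000) = 0.896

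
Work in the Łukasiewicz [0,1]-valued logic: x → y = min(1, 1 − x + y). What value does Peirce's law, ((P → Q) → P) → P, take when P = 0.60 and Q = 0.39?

P → Q = min(1, 1 − 0.60 + 0.39) = min(1, 0.79) = 0.79
(P → Q) → P = min(1, 1 − 0.79 + 0.60) = min(1, 0.81) = 0.81
((P → Q) → P) → P = min(1, 1 − 0.81 + 0.60) = min(1, 0.79) = 0.79
(The value 0.79 < 1 shows this instance is not satisfied; not a Ł∞-tautology in general.)

0.79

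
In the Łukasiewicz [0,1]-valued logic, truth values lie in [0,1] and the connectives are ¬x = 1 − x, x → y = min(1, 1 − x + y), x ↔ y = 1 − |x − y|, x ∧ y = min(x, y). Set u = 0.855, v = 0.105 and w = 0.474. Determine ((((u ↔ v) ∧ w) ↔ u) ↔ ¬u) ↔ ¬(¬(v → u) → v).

u ↔ v = 1 − |0.855 − 0.105| = 1 − 0.750 = 0.250
(u ↔ v) ∧ w = min(0.250, 0.474) = 0.250
((u ↔ v) ∧ w) ↔ u = 1 − |0.250 − 0.855| = 1 − 0.605 = 0.395
¬u = 1 − 0.855 = 0.145
(((u ↔ v) ∧ w) ↔ u) ↔ ¬u = 1 − |0.395 − 0.145| = 1 − 0.250 = 0.750
v → u = min(1, 1 − 0.105 + 0.855) = min(1, 1.750) = 1.000
¬(v → u) = 1 − 1.000 = 0.000
¬(v → u) → v = min(1, 1 − 0.000 + 0.105) = min(1, 1.105) = 1.000
¬(¬(v → u) → v) = 1 − 1.000 = 0.000
((((u ↔ v) ∧ w) ↔ u) ↔ ¬u) ↔ ¬(¬(v → u) → v) = 1 − |0.750 − 0.000| = 1 − 0.750 = 0.250

0.250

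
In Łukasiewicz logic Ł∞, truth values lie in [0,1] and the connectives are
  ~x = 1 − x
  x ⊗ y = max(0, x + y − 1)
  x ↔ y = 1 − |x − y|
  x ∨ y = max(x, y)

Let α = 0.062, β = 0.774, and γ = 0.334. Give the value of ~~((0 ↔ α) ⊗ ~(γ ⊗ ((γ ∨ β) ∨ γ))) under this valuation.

0 ↔ α = 1 − |0.000 − 0.062| = 1 − 0.062 = 0.938
γ ∨ β = max(0.334, 0.774) = 0.774
(γ ∨ β) ∨ γ = max(0.774, 0.334) = 0.774
γ ⊗ ((γ ∨ β) ∨ γ) = max(0, 0.334 + 0.774 − 1) = max(0, 0.108) = 0.108
~(γ ⊗ ((γ ∨ β) ∨ γ)) = 1 − 0.108 = 0.892
(0 ↔ α) ⊗ ~(γ ⊗ ((γ ∨ β) ∨ γ)) = max(0, 0.938 + 0.892 − 1) = max(0, 0.830) = 0.830
~((0 ↔ α) ⊗ ~(γ ⊗ ((γ ∨ β) ∨ γ))) = 1 − 0.830 = 0.170
~~((0 ↔ α) ⊗ ~(γ ⊗ ((γ ∨ β) ∨ γ))) = 1 − 0.170 = 0.830

0.830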